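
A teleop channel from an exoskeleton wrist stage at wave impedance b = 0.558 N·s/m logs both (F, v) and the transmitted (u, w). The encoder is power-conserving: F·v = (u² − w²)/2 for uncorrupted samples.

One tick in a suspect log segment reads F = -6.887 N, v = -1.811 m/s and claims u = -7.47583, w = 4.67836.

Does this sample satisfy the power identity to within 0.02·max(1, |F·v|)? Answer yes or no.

F·v = (-6.887)×(-1.811) = 12.4724 W.
(u² − w²)/2 = (55.8880 − 21.8871)/2 = 17.0005 W.
|Δ| = 4.5281;  2% of max(1, |F·v|) = 0.2494.

no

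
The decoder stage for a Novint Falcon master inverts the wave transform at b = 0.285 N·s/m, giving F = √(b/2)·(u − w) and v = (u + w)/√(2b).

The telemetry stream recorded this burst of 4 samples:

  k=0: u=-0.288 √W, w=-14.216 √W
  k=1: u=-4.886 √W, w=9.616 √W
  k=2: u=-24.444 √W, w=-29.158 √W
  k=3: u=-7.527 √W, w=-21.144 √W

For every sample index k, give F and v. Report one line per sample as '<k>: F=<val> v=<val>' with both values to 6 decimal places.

k=0: u−w=13.928000, u+w=-14.504000; √(b/2)=0.377492, √(2b)=0.754983; F=0.377492×13.928=5.257705, v=-14.504000/0.754983=-19.211017
k=1: u−w=-14.502000, u+w=4.730000; √(b/2)=0.377492, √(2b)=0.754983; F=0.377492×(-14.502)=-5.474385, v=4.730000/0.754983=6.265038
k=2: u−w=4.714000, u+w=-53.602000; √(b/2)=0.377492, √(2b)=0.754983; F=0.377492×4.714=1.779496, v=-53.602000/0.754983=-70.997583
k=3: u−w=13.617000, u+w=-28.671000; √(b/2)=0.377492, √(2b)=0.754983; F=0.377492×13.617=5.140305, v=-28.671000/0.754983=-37.975667

0: F=5.257705 v=-19.211017
1: F=-5.474385 v=6.265038
2: F=1.779496 v=-70.997583
3: F=5.140305 v=-37.975667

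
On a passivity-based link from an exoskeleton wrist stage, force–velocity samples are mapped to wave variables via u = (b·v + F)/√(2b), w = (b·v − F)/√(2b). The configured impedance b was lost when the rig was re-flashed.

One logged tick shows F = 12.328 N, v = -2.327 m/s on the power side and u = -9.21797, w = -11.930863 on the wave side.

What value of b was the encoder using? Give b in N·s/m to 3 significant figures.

b = 41.3 N·s/m

u + w = -21.148833;  u + w = √(2b)·v, so √(2b) = -21.148833/(-2.327) = 9.088454.
b = (√(2b))²/2 = 82.600000/2 = 41.300000.
(Check via u − w = 2F/√(2b): u − w = 2.712893, 2F/√(2b) = 2.712893.)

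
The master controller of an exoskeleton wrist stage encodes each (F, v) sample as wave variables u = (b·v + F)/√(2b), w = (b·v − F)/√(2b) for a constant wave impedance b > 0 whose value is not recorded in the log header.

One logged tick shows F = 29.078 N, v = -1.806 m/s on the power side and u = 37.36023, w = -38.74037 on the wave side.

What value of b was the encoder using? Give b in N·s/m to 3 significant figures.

b = 0.292 N·s/m

u + w = -1.38014;  u + w = √(2b)·v, so √(2b) = -1.38014/(-1.806) = 0.76420.
b = (√(2b))²/2 = 0.58400/2 = 0.29200.
(Check via u − w = 2F/√(2b): u − w = 76.10060, 2F/√(2b) = 76.10078.)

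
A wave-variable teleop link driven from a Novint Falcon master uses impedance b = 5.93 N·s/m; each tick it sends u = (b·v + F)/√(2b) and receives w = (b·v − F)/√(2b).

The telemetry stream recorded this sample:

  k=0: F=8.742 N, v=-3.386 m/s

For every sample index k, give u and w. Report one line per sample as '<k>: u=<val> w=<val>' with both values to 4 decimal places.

k=0: b·v=5.93×(-3.386)=-20.0790; √(2b)=3.4438; u=(-20.0790+8.742)/3.4438=-3.2920, w=(-20.0790−8.742)/3.4438=-8.3689

0: u=-3.2920 w=-8.3689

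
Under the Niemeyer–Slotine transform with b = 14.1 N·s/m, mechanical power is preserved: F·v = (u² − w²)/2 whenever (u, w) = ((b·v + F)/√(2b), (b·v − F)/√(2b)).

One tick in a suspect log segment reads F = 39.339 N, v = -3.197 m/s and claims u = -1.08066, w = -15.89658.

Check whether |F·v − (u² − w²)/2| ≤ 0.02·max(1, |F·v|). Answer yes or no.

F·v = 39.339×(-3.197) = -125.7668 W.
(u² − w²)/2 = (1.1678 − 252.7013)/2 = -125.7667 W.
|Δ| = 0.0001;  2% of max(1, |F·v|) = 2.5153.

yes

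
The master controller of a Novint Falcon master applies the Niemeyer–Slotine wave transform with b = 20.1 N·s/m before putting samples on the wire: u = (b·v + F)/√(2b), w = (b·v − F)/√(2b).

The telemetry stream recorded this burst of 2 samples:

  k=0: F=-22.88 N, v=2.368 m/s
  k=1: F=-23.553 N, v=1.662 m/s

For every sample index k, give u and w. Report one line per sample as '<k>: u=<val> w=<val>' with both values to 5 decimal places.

0: u=3.89834 w=11.11561
1: u=1.55405 w=8.98361

k=0: b·v=20.1×2.368=47.59680; √(2b)=6.34035; u=(47.59680+(-22.88))/6.34035=3.89834, w=(47.59680−(-22.88))/6.34035=11.11561
k=1: b·v=20.1×1.662=33.40620; √(2b)=6.34035; u=(33.40620+(-23.553))/6.34035=1.55405, w=(33.40620−(-23.553))/6.34035=8.98361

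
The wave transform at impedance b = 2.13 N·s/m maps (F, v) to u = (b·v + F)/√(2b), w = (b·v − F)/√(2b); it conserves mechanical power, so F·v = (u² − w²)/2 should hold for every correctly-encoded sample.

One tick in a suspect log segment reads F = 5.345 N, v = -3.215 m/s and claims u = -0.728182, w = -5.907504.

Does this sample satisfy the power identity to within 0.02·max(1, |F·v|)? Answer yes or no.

F·v = 5.345×(-3.215) = -17.184175 W.
(u² − w²)/2 = (0.530249 − 34.898604)/2 = -17.184177 W.
|Δ| = 0.000002;  2% of max(1, |F·v|) = 0.343683.

yes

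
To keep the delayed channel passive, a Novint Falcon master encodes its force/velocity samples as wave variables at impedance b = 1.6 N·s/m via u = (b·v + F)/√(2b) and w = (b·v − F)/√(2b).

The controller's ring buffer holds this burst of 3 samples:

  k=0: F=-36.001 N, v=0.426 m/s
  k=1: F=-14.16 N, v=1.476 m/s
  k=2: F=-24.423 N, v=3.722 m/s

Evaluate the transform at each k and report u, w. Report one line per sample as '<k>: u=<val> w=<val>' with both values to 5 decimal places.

0: u=-19.74414 w=20.50620
1: u=-6.59551 w=9.23586
2: u=-10.32381 w=16.98193

k=0: b·v=1.6×0.426=0.68160; √(2b)=1.78885; u=(0.68160+(-36.001))/1.78885=-19.74414, w=(0.68160−(-36.001))/1.78885=20.50620
k=1: b·v=1.6×1.476=2.36160; √(2b)=1.78885; u=(2.36160+(-14.16))/1.78885=-6.59551, w=(2.36160−(-14.16))/1.78885=9.23586
k=2: b·v=1.6×3.722=5.95520; √(2b)=1.78885; u=(5.95520+(-24.423))/1.78885=-10.32381, w=(5.95520−(-24.423))/1.78885=16.98193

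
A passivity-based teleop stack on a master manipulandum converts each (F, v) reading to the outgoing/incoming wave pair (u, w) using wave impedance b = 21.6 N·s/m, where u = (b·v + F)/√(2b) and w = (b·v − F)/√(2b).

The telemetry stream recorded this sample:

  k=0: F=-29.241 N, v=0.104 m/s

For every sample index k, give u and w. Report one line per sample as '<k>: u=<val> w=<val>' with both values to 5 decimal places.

0: u=-4.10710 w=4.79066

k=0: b·v=21.6×0.104=2.24640; √(2b)=6.57267; u=(2.24640+(-29.241))/6.57267=-4.10710, w=(2.24640−(-29.241))/6.57267=4.79066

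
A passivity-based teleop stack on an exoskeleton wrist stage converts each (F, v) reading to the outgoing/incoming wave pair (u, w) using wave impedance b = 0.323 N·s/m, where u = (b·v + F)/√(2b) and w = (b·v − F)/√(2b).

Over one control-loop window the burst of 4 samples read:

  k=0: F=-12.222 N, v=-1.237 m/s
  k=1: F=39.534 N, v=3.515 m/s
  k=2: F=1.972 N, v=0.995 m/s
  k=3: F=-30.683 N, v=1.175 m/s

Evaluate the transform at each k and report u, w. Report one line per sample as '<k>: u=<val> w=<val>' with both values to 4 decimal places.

k=0: b·v=0.323×(-1.237)=-0.3996; √(2b)=0.8037; u=(-0.3996+(-12.222))/0.8037=-15.7035, w=(-0.3996−(-12.222))/0.8037=14.7093
k=1: b·v=0.323×3.515=1.1353; √(2b)=0.8037; u=(1.1353+39.534)/0.8037=50.6000, w=(1.1353−39.534)/0.8037=-47.7749
k=2: b·v=0.323×0.995=0.3214; √(2b)=0.8037; u=(0.3214+1.972)/0.8037=2.8534, w=(0.3214−1.972)/0.8037=-2.0537
k=3: b·v=0.323×1.175=0.3795; √(2b)=0.8037; u=(0.3795+(-30.683))/0.8037=-37.7030, w=(0.3795−(-30.683))/0.8037=38.6474

0: u=-15.7035 w=14.7093
1: u=50.6000 w=-47.7749
2: u=2.8534 w=-2.0537
3: u=-37.7030 w=38.6474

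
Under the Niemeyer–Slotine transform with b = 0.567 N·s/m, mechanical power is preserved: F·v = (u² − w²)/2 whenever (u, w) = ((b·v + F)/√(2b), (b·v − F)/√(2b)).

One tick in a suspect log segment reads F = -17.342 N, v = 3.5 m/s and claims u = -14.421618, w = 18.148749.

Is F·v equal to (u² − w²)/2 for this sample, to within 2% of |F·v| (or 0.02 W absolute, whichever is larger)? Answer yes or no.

F·v = (-17.342)×3.5 = -60.697000 W.
(u² − w²)/2 = (207.983066 − 329.377090)/2 = -60.697012 W.
|Δ| = 0.000012;  2% of max(1, |F·v|) = 1.213940.

yes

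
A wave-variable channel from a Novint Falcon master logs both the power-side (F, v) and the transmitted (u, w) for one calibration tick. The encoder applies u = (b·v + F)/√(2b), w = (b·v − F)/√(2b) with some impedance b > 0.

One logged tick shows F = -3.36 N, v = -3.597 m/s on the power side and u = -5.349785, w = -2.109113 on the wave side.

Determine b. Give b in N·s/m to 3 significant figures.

u + w = -7.458898;  u + w = √(2b)·v, so √(2b) = -7.458898/(-3.597) = 2.073644.
b = (√(2b))²/2 = 4.300000/2 = 2.150000.
(Check via u − w = 2F/√(2b): u − w = -3.240672, 2F/√(2b) = -3.240672.)

b = 2.15 N·s/m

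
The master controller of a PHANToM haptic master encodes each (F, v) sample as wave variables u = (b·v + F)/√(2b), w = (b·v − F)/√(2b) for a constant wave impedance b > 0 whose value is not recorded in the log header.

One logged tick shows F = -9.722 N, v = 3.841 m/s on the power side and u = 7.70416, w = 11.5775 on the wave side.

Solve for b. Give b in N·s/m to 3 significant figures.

b = 12.6 N·s/m

u + w = 19.28166;  u + w = √(2b)·v, so √(2b) = 19.28166/3.841 = 5.01996.
b = (√(2b))²/2 = 25.19998/2 = 12.59999.
(Check via u − w = 2F/√(2b): u − w = -3.87334, 2F/√(2b) = -3.87334.)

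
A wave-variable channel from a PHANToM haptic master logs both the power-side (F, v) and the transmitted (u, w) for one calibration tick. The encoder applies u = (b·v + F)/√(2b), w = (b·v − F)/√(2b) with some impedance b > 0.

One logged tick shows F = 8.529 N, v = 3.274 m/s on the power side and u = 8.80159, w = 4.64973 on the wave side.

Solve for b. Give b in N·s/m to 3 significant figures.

u + w = 13.45132;  u + w = √(2b)·v, so √(2b) = 13.45132/3.274 = 4.10853.
b = (√(2b))²/2 = 16.88000/2 = 8.44000.
(Check via u − w = 2F/√(2b): u − w = 4.15186, 2F/√(2b) = 4.15185.)

b = 8.44 N·s/m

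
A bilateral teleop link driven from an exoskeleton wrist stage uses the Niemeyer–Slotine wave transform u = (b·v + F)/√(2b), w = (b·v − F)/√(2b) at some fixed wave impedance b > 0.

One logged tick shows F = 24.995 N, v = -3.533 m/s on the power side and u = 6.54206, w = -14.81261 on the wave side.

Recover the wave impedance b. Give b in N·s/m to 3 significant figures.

b = 2.74 N·s/m

u + w = -8.2706;  u + w = √(2b)·v, so √(2b) = -8.2706/(-3.533) = 2.3409.
b = (√(2b))²/2 = 5.4800/2 = 2.7400.
(Check via u − w = 2F/√(2b): u − w = 21.3547, 2F/√(2b) = 21.3546.)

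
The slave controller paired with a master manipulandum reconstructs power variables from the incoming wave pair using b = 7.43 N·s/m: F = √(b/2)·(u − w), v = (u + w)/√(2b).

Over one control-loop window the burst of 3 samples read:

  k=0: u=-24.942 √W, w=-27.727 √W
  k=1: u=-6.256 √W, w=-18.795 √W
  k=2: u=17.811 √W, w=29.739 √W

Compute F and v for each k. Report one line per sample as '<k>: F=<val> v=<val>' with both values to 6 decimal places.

0: F=5.367902 v=-13.662987
1: F=24.168089 v=-6.498538
2: F=-22.990427 v=12.335056

k=0: u−w=2.785000, u+w=-52.669000; √(b/2)=1.927434, √(2b)=3.854867; F=1.927434×2.785=5.367902, v=-52.669000/3.854867=-13.662987
k=1: u−w=12.539000, u+w=-25.051000; √(b/2)=1.927434, √(2b)=3.854867; F=1.927434×12.539=24.168089, v=-25.051000/3.854867=-6.498538
k=2: u−w=-11.928000, u+w=47.550000; √(b/2)=1.927434, √(2b)=3.854867; F=1.927434×(-11.928)=-22.990427, v=47.550000/3.854867=12.335056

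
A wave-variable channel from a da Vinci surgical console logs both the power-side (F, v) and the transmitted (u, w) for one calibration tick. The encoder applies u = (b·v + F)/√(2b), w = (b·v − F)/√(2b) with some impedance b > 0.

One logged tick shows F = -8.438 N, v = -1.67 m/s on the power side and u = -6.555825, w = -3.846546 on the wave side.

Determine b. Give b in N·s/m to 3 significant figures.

b = 19.4 N·s/m

u + w = -10.402371;  u + w = √(2b)·v, so √(2b) = -10.402371/(-1.67) = 6.228965.
b = (√(2b))²/2 = 38.800001/2 = 19.400000.
(Check via u − w = 2F/√(2b): u − w = -2.709279, 2F/√(2b) = -2.709278.)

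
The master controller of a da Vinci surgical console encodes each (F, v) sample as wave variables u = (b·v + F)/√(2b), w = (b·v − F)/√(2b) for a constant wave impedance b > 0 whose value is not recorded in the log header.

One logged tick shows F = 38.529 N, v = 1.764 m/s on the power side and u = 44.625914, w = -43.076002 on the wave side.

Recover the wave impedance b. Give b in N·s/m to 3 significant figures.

u + w = 1.549912;  u + w = √(2b)·v, so √(2b) = 1.549912/1.764 = 0.878635.
b = (√(2b))²/2 = 0.771999/2 = 0.386000.
(Check via u − w = 2F/√(2b): u − w = 87.701916, 2F/√(2b) = 87.701955.)

b = 0.386 N·s/m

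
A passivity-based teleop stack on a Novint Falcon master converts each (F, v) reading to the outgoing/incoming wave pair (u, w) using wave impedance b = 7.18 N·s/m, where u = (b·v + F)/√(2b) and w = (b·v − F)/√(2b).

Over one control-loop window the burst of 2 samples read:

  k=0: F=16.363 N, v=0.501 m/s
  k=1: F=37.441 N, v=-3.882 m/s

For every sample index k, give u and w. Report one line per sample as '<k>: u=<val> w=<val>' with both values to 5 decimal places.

k=0: b·v=7.18×0.501=3.59718; √(2b)=3.78946; u=(3.59718+16.363)/3.78946=5.26729, w=(3.59718−16.363)/3.78946=-3.36877
k=1: b·v=7.18×(-3.882)=-27.87276; √(2b)=3.78946; u=(-27.87276+37.441)/3.78946=2.52496, w=(-27.87276−37.441)/3.78946=-17.23564

0: u=5.26729 w=-3.36877
1: u=2.52496 w=-17.23564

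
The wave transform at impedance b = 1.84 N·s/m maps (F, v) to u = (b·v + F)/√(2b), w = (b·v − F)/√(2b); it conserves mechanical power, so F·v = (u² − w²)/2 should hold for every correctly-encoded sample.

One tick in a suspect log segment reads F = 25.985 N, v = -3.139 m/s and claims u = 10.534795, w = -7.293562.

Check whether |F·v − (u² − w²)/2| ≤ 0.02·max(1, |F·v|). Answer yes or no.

no

F·v = 25.985×(-3.139) = -81.566915 W.
(u² − w²)/2 = (110.981906 − 53.196047)/2 = 28.892930 W.
|Δ| = 110.459845;  2% of max(1, |F·v|) = 1.631338.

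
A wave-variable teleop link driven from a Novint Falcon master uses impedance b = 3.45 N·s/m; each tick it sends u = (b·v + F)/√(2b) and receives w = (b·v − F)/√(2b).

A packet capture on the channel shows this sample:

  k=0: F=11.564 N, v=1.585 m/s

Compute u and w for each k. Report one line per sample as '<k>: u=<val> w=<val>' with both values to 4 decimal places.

0: u=6.4841 w=-2.3206

k=0: b·v=3.45×1.585=5.4683; √(2b)=2.6268; u=(5.4683+11.564)/2.6268=6.4841, w=(5.4683−11.564)/2.6268=-2.3206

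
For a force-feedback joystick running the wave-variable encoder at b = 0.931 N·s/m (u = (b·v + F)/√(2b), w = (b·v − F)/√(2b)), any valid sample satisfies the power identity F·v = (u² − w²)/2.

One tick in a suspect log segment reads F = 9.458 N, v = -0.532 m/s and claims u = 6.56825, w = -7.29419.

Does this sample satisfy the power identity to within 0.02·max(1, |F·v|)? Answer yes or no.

yes

F·v = 9.458×(-0.532) = -5.03166 W.
(u² − w²)/2 = (43.14191 − 53.20521)/2 = -5.03165 W.
|Δ| = 0.00001;  2% of max(1, |F·v|) = 0.10063.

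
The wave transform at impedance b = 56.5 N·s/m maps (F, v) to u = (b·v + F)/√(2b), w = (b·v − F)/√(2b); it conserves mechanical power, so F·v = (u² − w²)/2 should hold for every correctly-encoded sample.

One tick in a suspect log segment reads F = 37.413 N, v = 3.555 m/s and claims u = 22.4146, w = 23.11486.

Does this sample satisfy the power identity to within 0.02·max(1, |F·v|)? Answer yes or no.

F·v = 37.413×3.555 = 133.0032 W.
(u² − w²)/2 = (502.4143 − 534.2968)/2 = -15.9412 W.
|Δ| = 148.9444;  2% of max(1, |F·v|) = 2.6601.

no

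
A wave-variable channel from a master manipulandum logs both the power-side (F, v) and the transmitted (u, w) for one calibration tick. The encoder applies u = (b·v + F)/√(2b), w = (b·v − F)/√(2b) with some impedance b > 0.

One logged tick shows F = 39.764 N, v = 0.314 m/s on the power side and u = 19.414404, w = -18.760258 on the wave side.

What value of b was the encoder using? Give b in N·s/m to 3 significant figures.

u + w = 0.654146;  u + w = √(2b)·v, so √(2b) = 0.654146/0.314 = 2.083268.
b = (√(2b))²/2 = 4.340004/2 = 2.170002.
(Check via u − w = 2F/√(2b): u − w = 38.174662, 2F/√(2b) = 38.174646.)

b = 2.17 N·s/m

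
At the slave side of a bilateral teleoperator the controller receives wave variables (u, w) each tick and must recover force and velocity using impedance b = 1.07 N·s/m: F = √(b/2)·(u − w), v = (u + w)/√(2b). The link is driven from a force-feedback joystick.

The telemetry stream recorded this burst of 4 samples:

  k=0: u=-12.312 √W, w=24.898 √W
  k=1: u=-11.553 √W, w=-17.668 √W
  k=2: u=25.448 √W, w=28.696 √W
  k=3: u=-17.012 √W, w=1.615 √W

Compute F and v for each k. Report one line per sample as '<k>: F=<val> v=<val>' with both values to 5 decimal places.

0: F=-27.21677 v=8.60361
1: F=4.47274 v=-19.97506
2: F=-2.37571 v=37.01208
3: F=-13.62448 v=-10.52517

k=0: u−w=-37.21000, u+w=12.58600; √(b/2)=0.73144, √(2b)=1.46287; F=0.73144×(-37.21)=-27.21677, v=12.58600/1.46287=8.60361
k=1: u−w=6.11500, u+w=-29.22100; √(b/2)=0.73144, √(2b)=1.46287; F=0.73144×6.115=4.47274, v=-29.22100/1.46287=-19.97506
k=2: u−w=-3.24800, u+w=54.14400; √(b/2)=0.73144, √(2b)=1.46287; F=0.73144×(-3.248)=-2.37571, v=54.14400/1.46287=37.01208
k=3: u−w=-18.62700, u+w=-15.39700; √(b/2)=0.73144, √(2b)=1.46287; F=0.73144×(-18.627)=-13.62448, v=-15.39700/1.46287=-10.52517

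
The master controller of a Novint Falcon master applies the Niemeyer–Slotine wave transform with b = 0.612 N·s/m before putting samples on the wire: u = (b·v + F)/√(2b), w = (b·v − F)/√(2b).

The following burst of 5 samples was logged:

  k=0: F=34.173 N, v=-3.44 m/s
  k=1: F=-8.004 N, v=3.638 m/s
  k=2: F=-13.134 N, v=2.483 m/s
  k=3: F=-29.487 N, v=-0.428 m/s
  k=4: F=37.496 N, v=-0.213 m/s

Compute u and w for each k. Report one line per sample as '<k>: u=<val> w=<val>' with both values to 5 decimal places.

k=0: b·v=0.612×(-3.44)=-2.10528; √(2b)=1.10635; u=(-2.10528+34.173)/1.10635=28.98527, w=(-2.10528−34.173)/1.10635=-32.79110
k=1: b·v=0.612×3.638=2.22646; √(2b)=1.10635; u=(2.22646+(-8.004))/1.10635=-5.22219, w=(2.22646−(-8.004))/1.10635=9.24707
k=2: b·v=0.612×2.483=1.51960; √(2b)=1.10635; u=(1.51960+(-13.134))/1.10635=-10.49799, w=(1.51960−(-13.134))/1.10635=13.24505
k=3: b·v=0.612×(-0.428)=-0.26194; √(2b)=1.10635; u=(-0.26194+(-29.487))/1.10635=-26.88938, w=(-0.26194−(-29.487))/1.10635=26.41586
k=4: b·v=0.612×(-0.213)=-0.13036; √(2b)=1.10635; u=(-0.13036+37.496)/1.10635=33.77394, w=(-0.13036−37.496)/1.10635=-34.00959

0: u=28.98527 w=-32.79110
1: u=-5.22219 w=9.24707
2: u=-10.49799 w=13.24505
3: u=-26.88938 w=26.41586
4: u=33.77394 w=-34.00959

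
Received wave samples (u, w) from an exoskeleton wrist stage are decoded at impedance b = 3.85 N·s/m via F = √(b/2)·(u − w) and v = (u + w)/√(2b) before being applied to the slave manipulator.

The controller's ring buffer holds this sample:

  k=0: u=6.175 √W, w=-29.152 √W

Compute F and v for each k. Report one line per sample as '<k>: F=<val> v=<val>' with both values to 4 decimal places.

k=0: u−w=35.3270, u+w=-22.9770; √(b/2)=1.3874, √(2b)=2.7749; F=1.3874×35.327=49.0142, v=-22.9770/2.7749=-8.2803

0: F=49.0142 v=-8.2803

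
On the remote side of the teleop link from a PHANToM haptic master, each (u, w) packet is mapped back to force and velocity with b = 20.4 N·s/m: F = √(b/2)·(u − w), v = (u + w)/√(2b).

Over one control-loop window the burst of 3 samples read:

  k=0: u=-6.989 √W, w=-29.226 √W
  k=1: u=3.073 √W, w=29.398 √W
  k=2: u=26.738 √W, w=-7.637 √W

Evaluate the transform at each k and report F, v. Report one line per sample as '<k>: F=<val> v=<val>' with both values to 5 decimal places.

k=0: u−w=22.23700, u+w=-36.21500; √(b/2)=3.19374, √(2b)=6.38749; F=3.19374×22.237=71.01928, v=-36.21500/6.38749=-5.66968
k=1: u−w=-26.32500, u+w=32.47100; √(b/2)=3.19374, √(2b)=6.38749; F=3.19374×(-26.325)=-84.07531, v=32.47100/6.38749=5.08353
k=2: u−w=34.37500, u+w=19.10100; √(b/2)=3.19374, √(2b)=6.38749; F=3.19374×34.375=109.78495, v=19.10100/6.38749=2.99038

0: F=71.01928 v=-5.66968
1: F=-84.07531 v=5.08353
2: F=109.78495 v=2.99038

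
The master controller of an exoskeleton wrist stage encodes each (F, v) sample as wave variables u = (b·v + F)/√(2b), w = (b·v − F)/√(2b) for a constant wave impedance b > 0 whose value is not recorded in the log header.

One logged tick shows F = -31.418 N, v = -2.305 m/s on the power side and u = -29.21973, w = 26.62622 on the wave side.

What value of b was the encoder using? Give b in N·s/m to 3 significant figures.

u + w = -2.59351;  u + w = √(2b)·v, so √(2b) = -2.59351/(-2.305) = 1.12517.
b = (√(2b))²/2 = 1.26600/2 = 0.63300.
(Check via u − w = 2F/√(2b): u − w = -55.84595, 2F/√(2b) = -55.84593.)

b = 0.633 N·s/m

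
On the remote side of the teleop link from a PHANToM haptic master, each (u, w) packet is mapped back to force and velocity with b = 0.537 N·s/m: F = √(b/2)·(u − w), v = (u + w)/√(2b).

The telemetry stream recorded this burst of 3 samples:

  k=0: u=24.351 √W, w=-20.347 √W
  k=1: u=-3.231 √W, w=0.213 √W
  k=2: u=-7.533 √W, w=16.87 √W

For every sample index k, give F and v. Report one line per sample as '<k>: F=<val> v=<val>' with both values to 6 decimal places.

k=0: u−w=44.698000, u+w=4.004000; √(b/2)=0.518170, √(2b)=1.036340; F=0.518170×44.698=23.161156, v=4.004000/1.036340=3.863598
k=1: u−w=-3.444000, u+w=-3.018000; √(b/2)=0.518170, √(2b)=1.036340; F=0.518170×(-3.444)=-1.784577, v=-3.018000/1.036340=-2.912172
k=2: u−w=-24.403000, u+w=9.337000; √(b/2)=0.518170, √(2b)=1.036340; F=0.518170×(-24.403)=-12.644899, v=9.337000/1.036340=9.009594

0: F=23.161156 v=3.863598
1: F=-1.784577 v=-2.912172
2: F=-12.644899 v=9.009594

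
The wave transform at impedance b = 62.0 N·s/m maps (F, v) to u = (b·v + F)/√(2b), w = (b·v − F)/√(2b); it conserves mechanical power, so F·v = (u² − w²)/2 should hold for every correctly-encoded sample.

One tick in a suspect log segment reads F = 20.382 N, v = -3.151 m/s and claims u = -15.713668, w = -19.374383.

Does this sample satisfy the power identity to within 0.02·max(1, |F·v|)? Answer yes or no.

F·v = 20.382×(-3.151) = -64.223682 W.
(u² − w²)/2 = (246.919362 − 375.366717)/2 = -64.223677 W.
|Δ| = 0.000005;  2% of max(1, |F·v|) = 1.284474.

yes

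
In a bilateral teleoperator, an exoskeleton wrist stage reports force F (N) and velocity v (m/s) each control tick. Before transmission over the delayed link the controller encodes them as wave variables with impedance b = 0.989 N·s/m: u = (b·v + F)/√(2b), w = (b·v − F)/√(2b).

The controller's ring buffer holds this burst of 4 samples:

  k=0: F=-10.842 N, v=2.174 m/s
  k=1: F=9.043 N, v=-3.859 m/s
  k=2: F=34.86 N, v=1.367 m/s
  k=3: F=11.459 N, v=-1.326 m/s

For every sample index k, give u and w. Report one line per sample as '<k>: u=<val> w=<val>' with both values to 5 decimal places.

k=0: b·v=0.989×2.174=2.15009; √(2b)=1.40641; u=(2.15009+(-10.842))/1.40641=-6.18020, w=(2.15009−(-10.842))/1.40641=9.23774
k=1: b·v=0.989×(-3.859)=-3.81655; √(2b)=1.40641; u=(-3.81655+9.043)/1.40641=3.71615, w=(-3.81655−9.043)/1.40641=-9.14350
k=2: b·v=0.989×1.367=1.35196; √(2b)=1.40641; u=(1.35196+34.86)/1.40641=25.74773, w=(1.35196−34.86)/1.40641=-23.82516
k=3: b·v=0.989×(-1.326)=-1.31141; √(2b)=1.40641; u=(-1.31141+11.459)/1.40641=7.21522, w=(-1.31141−11.459)/1.40641=-9.08013

0: u=-6.18020 w=9.23774
1: u=3.71615 w=-9.14350
2: u=25.74773 w=-23.82516
3: u=7.21522 w=-9.08013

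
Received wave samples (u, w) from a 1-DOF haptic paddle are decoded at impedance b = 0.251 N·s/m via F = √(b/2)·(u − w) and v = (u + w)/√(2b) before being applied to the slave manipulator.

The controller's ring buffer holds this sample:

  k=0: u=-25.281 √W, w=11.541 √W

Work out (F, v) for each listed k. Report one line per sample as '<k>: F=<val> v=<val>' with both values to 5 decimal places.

0: F=-13.04455 v=-19.39255

k=0: u−w=-36.82200, u+w=-13.74000; √(b/2)=0.35426, √(2b)=0.70852; F=0.35426×(-36.822)=-13.04455, v=-13.74000/0.70852=-19.39255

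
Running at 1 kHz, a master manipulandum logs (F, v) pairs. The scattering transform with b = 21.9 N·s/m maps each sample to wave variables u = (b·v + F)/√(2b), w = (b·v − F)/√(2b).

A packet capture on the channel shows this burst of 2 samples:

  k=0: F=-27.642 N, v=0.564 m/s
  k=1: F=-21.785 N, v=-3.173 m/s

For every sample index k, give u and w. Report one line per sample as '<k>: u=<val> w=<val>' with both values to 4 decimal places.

k=0: b·v=21.9×0.564=12.3516; √(2b)=6.6182; u=(12.3516+(-27.642))/6.6182=-2.3104, w=(12.3516−(-27.642))/6.6182=6.0430
k=1: b·v=21.9×(-3.173)=-69.4887; √(2b)=6.6182; u=(-69.4887+(-21.785))/6.6182=-13.7914, w=(-69.4887−(-21.785))/6.6182=-7.2080

0: u=-2.3104 w=6.0430
1: u=-13.7914 w=-7.2080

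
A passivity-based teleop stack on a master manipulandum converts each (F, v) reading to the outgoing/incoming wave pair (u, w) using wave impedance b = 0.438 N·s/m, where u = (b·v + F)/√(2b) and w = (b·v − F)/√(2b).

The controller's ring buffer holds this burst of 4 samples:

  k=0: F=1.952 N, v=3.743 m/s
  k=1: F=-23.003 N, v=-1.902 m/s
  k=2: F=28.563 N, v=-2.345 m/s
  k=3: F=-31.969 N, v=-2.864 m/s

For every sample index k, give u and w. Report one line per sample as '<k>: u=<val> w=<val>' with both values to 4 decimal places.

0: u=3.8372 w=-0.3340
1: u=-25.4673 w=23.6871
2: u=29.4203 w=-31.6151
3: u=-35.4971 w=32.8165

k=0: b·v=0.438×3.743=1.6394; √(2b)=0.9359; u=(1.6394+1.952)/0.9359=3.8372, w=(1.6394−1.952)/0.9359=-0.3340
k=1: b·v=0.438×(-1.902)=-0.8331; √(2b)=0.9359; u=(-0.8331+(-23.003))/0.9359=-25.4673, w=(-0.8331−(-23.003))/0.9359=23.6871
k=2: b·v=0.438×(-2.345)=-1.0271; √(2b)=0.9359; u=(-1.0271+28.563)/0.9359=29.4203, w=(-1.0271−28.563)/0.9359=-31.6151
k=3: b·v=0.438×(-2.864)=-1.2544; √(2b)=0.9359; u=(-1.2544+(-31.969))/0.9359=-35.4971, w=(-1.2544−(-31.969))/0.9359=32.8165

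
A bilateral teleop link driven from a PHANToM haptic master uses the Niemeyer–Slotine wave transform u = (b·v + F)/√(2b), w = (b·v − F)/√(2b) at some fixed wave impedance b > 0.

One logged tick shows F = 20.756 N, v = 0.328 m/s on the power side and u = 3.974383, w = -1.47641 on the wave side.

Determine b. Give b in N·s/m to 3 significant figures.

b = 29 N·s/m

u + w = 2.497973;  u + w = √(2b)·v, so √(2b) = 2.497973/0.328 = 7.615771.
b = (√(2b))²/2 = 57.999973/2 = 28.999987.
(Check via u − w = 2F/√(2b): u − w = 5.450793, 2F/√(2b) = 5.450794.)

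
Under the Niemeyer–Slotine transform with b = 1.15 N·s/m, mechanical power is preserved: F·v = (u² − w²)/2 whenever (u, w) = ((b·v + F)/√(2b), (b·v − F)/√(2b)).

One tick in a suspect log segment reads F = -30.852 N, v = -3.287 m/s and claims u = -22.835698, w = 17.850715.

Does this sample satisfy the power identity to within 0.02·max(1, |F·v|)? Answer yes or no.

yes

F·v = (-30.852)×(-3.287) = 101.410524 W.
(u² − w²)/2 = (521.469103 − 318.648026)/2 = 101.410539 W.
|Δ| = 0.000015;  2% of max(1, |F·v|) = 2.028210.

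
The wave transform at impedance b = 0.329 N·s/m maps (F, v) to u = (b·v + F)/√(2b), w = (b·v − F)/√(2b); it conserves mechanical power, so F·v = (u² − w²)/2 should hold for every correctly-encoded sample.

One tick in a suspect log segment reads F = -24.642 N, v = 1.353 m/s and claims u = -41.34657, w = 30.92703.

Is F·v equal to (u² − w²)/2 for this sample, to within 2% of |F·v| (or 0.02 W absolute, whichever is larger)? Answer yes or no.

no

F·v = (-24.642)×1.353 = -33.3406 W.
(u² − w²)/2 = (1709.5389 − 956.4812)/2 = 376.5288 W.
|Δ| = 409.8695;  2% of max(1, |F·v|) = 0.6668.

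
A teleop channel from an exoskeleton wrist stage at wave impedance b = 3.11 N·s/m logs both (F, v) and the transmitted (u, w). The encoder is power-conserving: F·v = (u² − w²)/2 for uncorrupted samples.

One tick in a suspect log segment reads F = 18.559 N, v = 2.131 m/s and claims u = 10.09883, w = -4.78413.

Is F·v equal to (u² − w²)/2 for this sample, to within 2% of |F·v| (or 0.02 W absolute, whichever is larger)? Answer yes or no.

yes

F·v = 18.559×2.131 = 39.5492 W.
(u² − w²)/2 = (101.9864 − 22.8879)/2 = 39.5492 W.
|Δ| = 0.0000;  2% of max(1, |F·v|) = 0.7910.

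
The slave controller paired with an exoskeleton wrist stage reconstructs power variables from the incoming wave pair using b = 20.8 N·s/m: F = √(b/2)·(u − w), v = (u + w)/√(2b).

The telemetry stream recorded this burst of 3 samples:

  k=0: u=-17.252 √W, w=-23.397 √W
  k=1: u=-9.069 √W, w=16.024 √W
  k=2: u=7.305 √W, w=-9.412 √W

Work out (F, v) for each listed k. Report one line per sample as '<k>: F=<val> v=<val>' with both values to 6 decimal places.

k=0: u−w=6.145000, u+w=-40.649000; √(b/2)=3.224903, √(2b)=6.449806; F=3.224903×6.145=19.817030, v=-40.649000/6.449806=-6.302360
k=1: u−w=-25.093000, u+w=6.955000; √(b/2)=3.224903, √(2b)=6.449806; F=3.224903×(-25.093)=-80.922493, v=6.955000/6.449806=1.078327
k=2: u−w=16.717000, u+w=-2.107000; √(b/2)=3.224903, √(2b)=6.449806; F=3.224903×16.717=53.910705, v=-2.107000/6.449806=-0.326676

0: F=19.817030 v=-6.302360
1: F=-80.922493 v=1.078327
2: F=53.910705 v=-0.326676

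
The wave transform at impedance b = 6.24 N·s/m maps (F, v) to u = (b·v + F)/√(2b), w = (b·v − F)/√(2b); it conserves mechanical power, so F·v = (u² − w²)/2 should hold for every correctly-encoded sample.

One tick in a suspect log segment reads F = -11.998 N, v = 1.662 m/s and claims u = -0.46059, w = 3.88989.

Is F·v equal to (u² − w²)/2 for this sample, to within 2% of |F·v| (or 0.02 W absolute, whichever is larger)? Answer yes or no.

F·v = (-11.998)×1.662 = -19.9407 W.
(u² − w²)/2 = (0.2121 − 15.1312)/2 = -7.4596 W.
|Δ| = 12.4811;  2% of max(1, |F·v|) = 0.3988.

no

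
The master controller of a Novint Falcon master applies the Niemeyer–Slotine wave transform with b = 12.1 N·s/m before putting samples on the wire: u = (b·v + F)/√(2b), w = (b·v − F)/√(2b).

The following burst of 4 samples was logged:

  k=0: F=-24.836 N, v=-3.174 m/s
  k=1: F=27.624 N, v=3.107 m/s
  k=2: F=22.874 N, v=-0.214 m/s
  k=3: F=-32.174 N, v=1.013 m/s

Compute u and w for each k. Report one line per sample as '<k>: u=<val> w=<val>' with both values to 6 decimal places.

0: u=-12.855643 w=-2.758373
1: u=13.257586 w=2.026833
2: u=4.123431 w=-5.176172
3: u=-4.048645 w=9.031946

k=0: b·v=12.1×(-3.174)=-38.405400; √(2b)=4.919350; u=(-38.405400+(-24.836))/4.919350=-12.855643, w=(-38.405400−(-24.836))/4.919350=-2.758373
k=1: b·v=12.1×3.107=37.594700; √(2b)=4.919350; u=(37.594700+27.624)/4.919350=13.257586, w=(37.594700−27.624)/4.919350=2.026833
k=2: b·v=12.1×(-0.214)=-2.589400; √(2b)=4.919350; u=(-2.589400+22.874)/4.919350=4.123431, w=(-2.589400−22.874)/4.919350=-5.176172
k=3: b·v=12.1×1.013=12.257300; √(2b)=4.919350; u=(12.257300+(-32.174))/4.919350=-4.048645, w=(12.257300−(-32.174))/4.919350=9.031946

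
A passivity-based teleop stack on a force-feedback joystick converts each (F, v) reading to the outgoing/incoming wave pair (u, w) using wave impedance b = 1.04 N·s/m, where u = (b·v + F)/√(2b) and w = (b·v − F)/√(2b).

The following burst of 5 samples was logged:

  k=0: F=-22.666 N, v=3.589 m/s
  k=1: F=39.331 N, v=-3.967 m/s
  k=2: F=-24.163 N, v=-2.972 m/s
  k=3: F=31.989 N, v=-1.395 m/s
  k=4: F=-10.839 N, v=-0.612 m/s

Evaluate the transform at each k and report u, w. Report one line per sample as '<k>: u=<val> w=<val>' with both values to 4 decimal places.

0: u=-13.1280 w=18.3041
1: u=24.4105 w=-30.1318
2: u=-18.8972 w=14.6109
3: u=21.1744 w=-23.1863
4: u=-7.9568 w=7.0742

k=0: b·v=1.04×3.589=3.7326; √(2b)=1.4422; u=(3.7326+(-22.666))/1.4422=-13.1280, w=(3.7326−(-22.666))/1.4422=18.3041
k=1: b·v=1.04×(-3.967)=-4.1257; √(2b)=1.4422; u=(-4.1257+39.331)/1.4422=24.4105, w=(-4.1257−39.331)/1.4422=-30.1318
k=2: b·v=1.04×(-2.972)=-3.0909; √(2b)=1.4422; u=(-3.0909+(-24.163))/1.4422=-18.8972, w=(-3.0909−(-24.163))/1.4422=14.6109
k=3: b·v=1.04×(-1.395)=-1.4508; √(2b)=1.4422; u=(-1.4508+31.989)/1.4422=21.1744, w=(-1.4508−31.989)/1.4422=-23.1863
k=4: b·v=1.04×(-0.612)=-0.6365; √(2b)=1.4422; u=(-0.6365+(-10.839))/1.4422=-7.9568, w=(-0.6365−(-10.839))/1.4422=7.0742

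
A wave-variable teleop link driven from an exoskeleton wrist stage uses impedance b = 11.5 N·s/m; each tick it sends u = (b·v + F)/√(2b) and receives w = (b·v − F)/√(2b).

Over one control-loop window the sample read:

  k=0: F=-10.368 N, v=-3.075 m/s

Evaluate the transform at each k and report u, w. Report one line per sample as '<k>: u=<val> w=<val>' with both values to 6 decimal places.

k=0: b·v=11.5×(-3.075)=-35.362500; √(2b)=4.795832; u=(-35.362500+(-10.368))/4.795832=-9.535468, w=(-35.362500−(-10.368))/4.795832=-5.211714

0: u=-9.535468 w=-5.211714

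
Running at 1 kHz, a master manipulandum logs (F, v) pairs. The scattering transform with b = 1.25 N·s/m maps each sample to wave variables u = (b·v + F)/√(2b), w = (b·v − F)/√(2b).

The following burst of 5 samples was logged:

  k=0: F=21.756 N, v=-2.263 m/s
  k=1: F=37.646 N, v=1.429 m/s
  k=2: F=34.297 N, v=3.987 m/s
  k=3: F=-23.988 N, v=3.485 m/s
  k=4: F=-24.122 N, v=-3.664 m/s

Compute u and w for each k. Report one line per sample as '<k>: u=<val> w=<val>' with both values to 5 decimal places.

0: u=11.97064 w=-15.54876
1: u=24.93914 w=-22.67970
2: u=24.84333 w=-18.53933
3: u=-12.41621 w=17.92648
4: u=-18.15274 w=12.35945

k=0: b·v=1.25×(-2.263)=-2.82875; √(2b)=1.58114; u=(-2.82875+21.756)/1.58114=11.97064, w=(-2.82875−21.756)/1.58114=-15.54876
k=1: b·v=1.25×1.429=1.78625; √(2b)=1.58114; u=(1.78625+37.646)/1.58114=24.93914, w=(1.78625−37.646)/1.58114=-22.67970
k=2: b·v=1.25×3.987=4.98375; √(2b)=1.58114; u=(4.98375+34.297)/1.58114=24.84333, w=(4.98375−34.297)/1.58114=-18.53933
k=3: b·v=1.25×3.485=4.35625; √(2b)=1.58114; u=(4.35625+(-23.988))/1.58114=-12.41621, w=(4.35625−(-23.988))/1.58114=17.92648
k=4: b·v=1.25×(-3.664)=-4.58000; √(2b)=1.58114; u=(-4.58000+(-24.122))/1.58114=-18.15274, w=(-4.58000−(-24.122))/1.58114=12.35945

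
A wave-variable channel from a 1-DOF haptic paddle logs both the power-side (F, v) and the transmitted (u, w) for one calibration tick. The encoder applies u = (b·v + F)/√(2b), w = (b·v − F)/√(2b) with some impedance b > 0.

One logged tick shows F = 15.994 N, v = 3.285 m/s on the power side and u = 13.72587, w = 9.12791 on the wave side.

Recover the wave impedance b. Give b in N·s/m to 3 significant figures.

u + w = 22.85378;  u + w = √(2b)·v, so √(2b) = 22.85378/3.285 = 6.95701.
b = (√(2b))²/2 = 48.40000/2 = 24.20000.
(Check via u − w = 2F/√(2b): u − w = 4.59796, 2F/√(2b) = 4.59795.)

b = 24.2 N·s/m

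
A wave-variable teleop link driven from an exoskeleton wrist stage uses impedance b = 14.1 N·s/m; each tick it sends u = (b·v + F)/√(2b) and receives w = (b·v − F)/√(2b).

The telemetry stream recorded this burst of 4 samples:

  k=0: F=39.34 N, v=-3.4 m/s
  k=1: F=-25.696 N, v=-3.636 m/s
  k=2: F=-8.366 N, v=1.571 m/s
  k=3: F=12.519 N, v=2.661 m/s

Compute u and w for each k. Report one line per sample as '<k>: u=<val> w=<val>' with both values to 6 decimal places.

0: u=-1.619474 w=-16.435775
1: u=-14.493084 w=-4.815411
2: u=2.595885 w=5.746702
3: u=9.422908 w=4.707979

k=0: b·v=14.1×(-3.4)=-47.940000; √(2b)=5.310367; u=(-47.940000+39.34)/5.310367=-1.619474, w=(-47.940000−39.34)/5.310367=-16.435775
k=1: b·v=14.1×(-3.636)=-51.267600; √(2b)=5.310367; u=(-51.267600+(-25.696))/5.310367=-14.493084, w=(-51.267600−(-25.696))/5.310367=-4.815411
k=2: b·v=14.1×1.571=22.151100; √(2b)=5.310367; u=(22.151100+(-8.366))/5.310367=2.595885, w=(22.151100−(-8.366))/5.310367=5.746702
k=3: b·v=14.1×2.661=37.520100; √(2b)=5.310367; u=(37.520100+12.519)/5.310367=9.422908, w=(37.520100−12.519)/5.310367=4.707979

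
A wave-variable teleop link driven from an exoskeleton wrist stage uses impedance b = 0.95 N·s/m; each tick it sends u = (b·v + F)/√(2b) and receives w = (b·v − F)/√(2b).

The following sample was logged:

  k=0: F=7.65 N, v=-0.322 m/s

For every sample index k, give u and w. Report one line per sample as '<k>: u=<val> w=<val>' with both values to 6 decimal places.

k=0: b·v=0.95×(-0.322)=-0.305900; √(2b)=1.378405; u=(-0.305900+7.65)/1.378405=5.327970, w=(-0.305900−7.65)/1.378405=-5.771816

0: u=5.327970 w=-5.771816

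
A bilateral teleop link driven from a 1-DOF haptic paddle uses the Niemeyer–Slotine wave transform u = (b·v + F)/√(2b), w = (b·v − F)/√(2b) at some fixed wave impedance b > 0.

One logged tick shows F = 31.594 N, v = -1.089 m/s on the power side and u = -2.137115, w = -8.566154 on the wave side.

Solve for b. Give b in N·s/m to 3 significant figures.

b = 48.3 N·s/m

u + w = -10.703269;  u + w = √(2b)·v, so √(2b) = -10.703269/(-1.089) = 9.828530.
b = (√(2b))²/2 = 96.599999/2 = 48.299999.
(Check via u − w = 2F/√(2b): u − w = 6.429039, 2F/√(2b) = 6.429039.)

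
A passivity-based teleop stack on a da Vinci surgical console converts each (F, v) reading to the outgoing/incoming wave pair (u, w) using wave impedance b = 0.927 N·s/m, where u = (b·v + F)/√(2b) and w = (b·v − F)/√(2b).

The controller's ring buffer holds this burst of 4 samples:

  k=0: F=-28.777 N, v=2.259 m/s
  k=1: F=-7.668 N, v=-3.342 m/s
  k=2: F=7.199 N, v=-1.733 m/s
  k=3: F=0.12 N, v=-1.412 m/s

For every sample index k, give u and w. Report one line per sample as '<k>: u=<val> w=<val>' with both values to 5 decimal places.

0: u=-19.59649 w=22.67238
1: u=-7.90680 w=3.35628
2: u=4.10726 w=-6.46694
3: u=-0.87317 w=-1.04943

k=0: b·v=0.927×2.259=2.09409; √(2b)=1.36162; u=(2.09409+(-28.777))/1.36162=-19.59649, w=(2.09409−(-28.777))/1.36162=22.67238
k=1: b·v=0.927×(-3.342)=-3.09803; √(2b)=1.36162; u=(-3.09803+(-7.668))/1.36162=-7.90680, w=(-3.09803−(-7.668))/1.36162=3.35628
k=2: b·v=0.927×(-1.733)=-1.60649; √(2b)=1.36162; u=(-1.60649+7.199)/1.36162=4.10726, w=(-1.60649−7.199)/1.36162=-6.46694
k=3: b·v=0.927×(-1.412)=-1.30892; √(2b)=1.36162; u=(-1.30892+0.12)/1.36162=-0.87317, w=(-1.30892−0.12)/1.36162=-1.04943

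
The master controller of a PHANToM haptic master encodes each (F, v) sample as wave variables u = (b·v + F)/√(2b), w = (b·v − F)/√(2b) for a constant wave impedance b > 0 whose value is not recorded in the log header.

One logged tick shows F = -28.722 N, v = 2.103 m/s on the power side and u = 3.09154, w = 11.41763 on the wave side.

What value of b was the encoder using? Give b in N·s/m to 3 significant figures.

b = 23.8 N·s/m

u + w = 14.5092;  u + w = √(2b)·v, so √(2b) = 14.5092/2.103 = 6.8993.
b = (√(2b))²/2 = 47.6000/2 = 23.8000.
(Check via u − w = 2F/√(2b): u − w = -8.3261, 2F/√(2b) = -8.3261.)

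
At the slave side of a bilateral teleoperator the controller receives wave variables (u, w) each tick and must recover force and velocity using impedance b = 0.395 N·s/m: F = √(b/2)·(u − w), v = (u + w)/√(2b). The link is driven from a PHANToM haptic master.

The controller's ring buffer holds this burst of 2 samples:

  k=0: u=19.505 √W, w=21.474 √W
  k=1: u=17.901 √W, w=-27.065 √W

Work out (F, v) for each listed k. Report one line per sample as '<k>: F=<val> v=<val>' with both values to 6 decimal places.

0: F=-0.875043 v=46.104977
1: F=19.983328 v=-10.310306

k=0: u−w=-1.969000, u+w=40.979000; √(b/2)=0.444410, √(2b)=0.888819; F=0.444410×(-1.969)=-0.875043, v=40.979000/0.888819=46.104977
k=1: u−w=44.966000, u+w=-9.164000; √(b/2)=0.444410, √(2b)=0.888819; F=0.444410×44.966=19.983328, v=-9.164000/0.888819=-10.310306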